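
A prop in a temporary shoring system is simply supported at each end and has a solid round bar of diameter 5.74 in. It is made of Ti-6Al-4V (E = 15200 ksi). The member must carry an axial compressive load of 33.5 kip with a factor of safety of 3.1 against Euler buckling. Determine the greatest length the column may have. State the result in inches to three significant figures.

L_max ≈ 277 in

I = πd⁴/64 = π×5.74⁴/64 = 53.29 in⁴
Required critical load P_cr = n·P = 3.1 × 33.5 = 103.8 kip = 1.038×10^5 lb
From P_cr = π²EI/(K·L)²:  L = (1/K)·√(π²EI/P_cr) = (1/1)·√(π²×1.52×10^7×53.29/1.038×10^5)
L = 277 in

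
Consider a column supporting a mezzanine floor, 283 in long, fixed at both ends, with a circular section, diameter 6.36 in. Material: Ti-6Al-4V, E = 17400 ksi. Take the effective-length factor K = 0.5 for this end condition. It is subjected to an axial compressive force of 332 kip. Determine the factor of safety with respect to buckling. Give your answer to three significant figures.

I = πd⁴/64 = π×6.36⁴/64 = 80.32 in⁴
Effective length L_e = K·L = 0.5 × 283 = 141.5 in
P_cr = π²EI / L_e² = π² × 17400×10³ × 80.32 / 141.5² = 6.889×10^5 lb
Factor of safety n = P_cr / P = 688.87 / 332 = 2.07

n ≈ 2.07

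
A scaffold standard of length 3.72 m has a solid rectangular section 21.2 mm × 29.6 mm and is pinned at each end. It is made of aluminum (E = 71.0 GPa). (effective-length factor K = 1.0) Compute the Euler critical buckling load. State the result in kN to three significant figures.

P_cr ≈ 1.19 kN

Buckling occurs about the weak axis: I_min = h·b³/12 with b = 21.2 mm (the shorter side).
I_min = 29.6×21.2³/12 = 2.350×10^4 mm⁴
I = 2.350×10^4 mm⁴ = 2.350×10^-8 m⁴
Effective length L_e = K·L = 1 × 3.72 = 3.720 m
P_cr = π²EI / L_e² = π² × 71.0×10⁹ × 2.350×10^-8 / 3.720² = 1.190×10^3 N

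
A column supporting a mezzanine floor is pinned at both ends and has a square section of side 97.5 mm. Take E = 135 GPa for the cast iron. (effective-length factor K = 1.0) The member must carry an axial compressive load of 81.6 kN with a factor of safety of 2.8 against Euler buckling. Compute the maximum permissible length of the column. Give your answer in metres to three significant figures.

L_max ≈ 6.63 m

I = a⁴/12 = 97.5⁴/12 = 7.531×10^6 mm⁴
I = 7.531×10^-6 m⁴
Required critical load P_cr = n·P = 2.8 × 81.6 = 228.5 kN = 2.285×10^5 N
From P_cr = π²EI/(K·L)²:  L = (1/K)·√(π²EI/P_cr) = (1/1)·√(π²×1.35×10^11×7.531×10^-6/2.285×10^5)
L = 6.63 m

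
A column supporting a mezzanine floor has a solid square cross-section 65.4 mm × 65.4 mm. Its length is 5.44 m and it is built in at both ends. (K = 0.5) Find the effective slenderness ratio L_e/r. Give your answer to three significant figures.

I = a⁴/12 = 65.4⁴/12 = 1.525×10^6 mm⁴
A = 4.277×10^3 mm²;  r_min = √(I/A) = √(1.525×10^6/4.277×10^3) = 18.88 mm
L_e = K·L = 0.5 × 5.44 m = 2.720 m = 2720.0 mm
λ = L_e / r_min = 2720.0 / 18.88 = 144

λ ≈ 144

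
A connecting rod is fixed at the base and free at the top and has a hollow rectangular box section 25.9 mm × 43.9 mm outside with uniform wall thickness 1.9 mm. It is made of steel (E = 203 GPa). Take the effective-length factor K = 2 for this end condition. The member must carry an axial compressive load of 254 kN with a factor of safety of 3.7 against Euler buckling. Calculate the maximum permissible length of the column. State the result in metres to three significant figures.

Inner dimensions: h_i = 43.9 − 2×1.9 = 40.10 mm, b_i = 25.9 − 2×1.9 = 22.10 mm
Weak-axis I_min = (h_o·b_o³ − h_i·b_i³)/12 with b_o = 25.9, b_i = 22.10 mm (shorter outer/inner sides).
I_min = (43.9×25.9³ − 40.10×22.10³)/12 = 2.749×10^4 mm⁴
I = 2.749×10^-8 m⁴
Required critical load P_cr = n·P = 3.7 × 254 = 939.8 kN = 9.398×10^5 N
From P_cr = π²EI/(K·L)²:  L = (1/K)·√(π²EI/P_cr) = (1/2)·√(π²×2.03×10^11×2.749×10^-8/9.398×10^5)
L = 0.121 m

L_max ≈ 0.121 m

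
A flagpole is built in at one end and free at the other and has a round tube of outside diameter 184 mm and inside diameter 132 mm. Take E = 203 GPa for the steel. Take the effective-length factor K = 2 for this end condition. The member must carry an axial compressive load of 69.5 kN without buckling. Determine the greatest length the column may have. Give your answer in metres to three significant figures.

L_max ≈ 17.3 m

d_o = 184 mm, d_i = 132 mm
I = π(d_o⁴ − d_i⁴)/64 = π(184⁴ − 132.0⁴)/64 = 4.136×10^7 mm⁴
I = 4.136×10^-5 m⁴
At the buckling limit P_cr = P = 6.950×10^4 N
From P_cr = π²EI/(K·L)²:  L = (1/K)·√(π²EI/P_cr) = (1/2)·√(π²×2.03×10^11×4.136×10^-5/6.950×10^4)
L = 17.3 m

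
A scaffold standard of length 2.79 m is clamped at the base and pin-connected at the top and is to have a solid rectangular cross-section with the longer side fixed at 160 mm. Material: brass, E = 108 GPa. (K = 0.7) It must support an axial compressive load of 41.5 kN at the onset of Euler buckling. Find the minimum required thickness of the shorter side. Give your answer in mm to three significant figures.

L_e = K·L = 0.7 × 2.79 = 1.953 m
Required I = P_cr·L_e²/(π²E) = 4.150×10^4 × 1.953² / (π² × 1.08×10^11) = 1.485×10^-7 m⁴
I_req = 1.485×10^5 mm⁴
Rectangle, weak axis: I_min = h·b³/12 with h = 160 mm fixed  ⇒  b = (12I/h)^(1/3) = 22.3 mm

b ≈ 22.3 mm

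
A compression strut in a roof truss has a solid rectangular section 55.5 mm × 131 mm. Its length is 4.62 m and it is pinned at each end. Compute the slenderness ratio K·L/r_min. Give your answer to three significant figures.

λ ≈ 288

For a rectangle r_min = b/√12 = 55.5/√12 = 16.02 mm
L_e = K·L = 1 × 4.62 m = 4.620 m = 4620.0 mm
λ = L_e / r_min = 4620.0 / 16.02 = 288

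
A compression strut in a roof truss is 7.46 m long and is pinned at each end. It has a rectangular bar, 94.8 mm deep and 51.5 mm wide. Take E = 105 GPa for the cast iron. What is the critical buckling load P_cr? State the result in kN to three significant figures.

P_cr ≈ 20.1 kN

Buckling occurs about the weak axis: I_min = h·b³/12 with b = 51.5 mm (the shorter side).
I_min = 94.8×51.5³/12 = 1.079×10^6 mm⁴
I = 1.079×10^6 mm⁴ = 1.079×10^-6 m⁴
Effective length L_e = K·L = 1 × 7.46 = 7.460 m
P_cr = π²EI / L_e² = π² × 105×10⁹ × 1.079×10^-6 / 7.460² = 2.009×10^4 N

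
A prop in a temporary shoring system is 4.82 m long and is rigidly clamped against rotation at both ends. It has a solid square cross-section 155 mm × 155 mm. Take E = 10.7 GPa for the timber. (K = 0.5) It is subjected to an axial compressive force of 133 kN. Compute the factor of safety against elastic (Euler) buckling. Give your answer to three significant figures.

n ≈ 6.58

I = a⁴/12 = 155⁴/12 = 4.810×10^7 mm⁴
I = 4.810×10^7 mm⁴ = 4.810×10^-5 m⁴
Effective length L_e = K·L = 0.5 × 4.82 = 2.410 m
P_cr = π²EI / L_e² = π² × 10.7×10⁹ × 4.810×10^-5 / 2.410² = 8.746×10^5 N
Factor of safety n = P_cr / P = 874.57 / 133 = 6.58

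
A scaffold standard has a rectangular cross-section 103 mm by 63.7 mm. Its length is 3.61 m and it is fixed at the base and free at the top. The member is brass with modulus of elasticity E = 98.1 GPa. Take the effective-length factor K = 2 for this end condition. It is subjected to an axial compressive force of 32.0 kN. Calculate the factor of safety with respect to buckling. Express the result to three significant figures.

Buckling occurs about the weak axis: I_min = h·b³/12 with b = 63.7 mm (the shorter side).
I_min = 103×63.7³/12 = 2.219×10^6 mm⁴
I = 2.219×10^6 mm⁴ = 2.219×10^-6 m⁴
Effective length L_e = K·L = 2 × 3.61 = 7.220 m
P_cr = π²EI / L_e² = π² × 98.1×10⁹ × 2.219×10^-6 / 7.220² = 4.121×10^4 N
Factor of safety n = P_cr / P = 41.207 / 32.0 = 1.29

n ≈ 1.29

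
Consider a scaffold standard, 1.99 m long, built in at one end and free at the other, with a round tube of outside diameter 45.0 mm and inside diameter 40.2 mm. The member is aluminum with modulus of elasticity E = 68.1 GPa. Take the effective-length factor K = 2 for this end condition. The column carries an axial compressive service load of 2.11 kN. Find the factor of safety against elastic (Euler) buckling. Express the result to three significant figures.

d_o = 45.0 mm, d_i = 40.2 mm
I = π(d_o⁴ − d_i⁴)/64 = π(45.0⁴ − 40.20⁴)/64 = 7.309×10^4 mm⁴
I = 7.309×10^4 mm⁴ = 7.309×10^-8 m⁴
Effective length L_e = K·L = 2 × 1.99 = 3.980 m
P_cr = π²EI / L_e² = π² × 68.1×10⁹ × 7.309×10^-8 / 3.980² = 3.101×10^3 N
Factor of safety n = P_cr / P = 3.1014 / 2.11 = 1.47

n ≈ 1.47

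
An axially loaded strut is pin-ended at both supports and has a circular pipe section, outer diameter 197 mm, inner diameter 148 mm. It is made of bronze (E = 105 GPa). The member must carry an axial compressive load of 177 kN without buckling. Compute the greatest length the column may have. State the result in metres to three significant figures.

d_o = 197 mm, d_i = 148 mm
I = π(d_o⁴ − d_i⁴)/64 = π(197⁴ − 148.0⁴)/64 = 5.038×10^7 mm⁴
I = 5.038×10^-5 m⁴
At the buckling limit P_cr = P = 1.770×10^5 N
From P_cr = π²EI/(K·L)²:  L = (1/K)·√(π²EI/P_cr) = (1/1)·√(π²×1.05×10^11×5.038×10^-5/1.770×10^5)
L = 17.2 m

L_max ≈ 17.2 m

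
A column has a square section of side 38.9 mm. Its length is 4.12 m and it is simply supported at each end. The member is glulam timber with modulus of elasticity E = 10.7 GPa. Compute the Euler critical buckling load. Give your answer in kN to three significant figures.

P_cr ≈ 1.19 kN

I = a⁴/12 = 38.9⁴/12 = 1.908×10^5 mm⁴
I = 1.908×10^5 mm⁴ = 1.908×10^-7 m⁴
Effective length L_e = K·L = 1 × 4.12 = 4.120 m
P_cr = π²EI / L_e² = π² × 10.7×10⁹ × 1.908×10^-7 / 4.120² = 1.187×10^3 N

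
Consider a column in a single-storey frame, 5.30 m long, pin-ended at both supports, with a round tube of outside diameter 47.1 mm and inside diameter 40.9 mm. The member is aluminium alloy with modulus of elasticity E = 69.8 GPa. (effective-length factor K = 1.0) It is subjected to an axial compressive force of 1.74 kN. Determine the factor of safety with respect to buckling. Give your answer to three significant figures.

n ≈ 1.47

d_o = 47.1 mm, d_i = 40.9 mm
I = π(d_o⁴ − d_i⁴)/64 = π(47.1⁴ − 40.90⁴)/64 = 1.042×10^5 mm⁴
I = 1.042×10^5 mm⁴ = 1.042×10^-7 m⁴
Effective length L_e = K·L = 1 × 5.30 = 5.300 m
P_cr = π²EI / L_e² = π² × 69.8×10⁹ × 1.042×10^-7 / 5.300² = 2.556×10^3 N
Factor of safety n = P_cr / P = 2.5558 / 1.74 = 1.47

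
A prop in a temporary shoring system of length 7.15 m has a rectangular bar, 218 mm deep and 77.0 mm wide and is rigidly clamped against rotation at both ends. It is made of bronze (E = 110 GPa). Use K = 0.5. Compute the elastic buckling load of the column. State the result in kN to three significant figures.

Buckling occurs about the weak axis: I_min = h·b³/12 with b = 77.0 mm (the shorter side).
I_min = 218×77.0³/12 = 8.294×10^6 mm⁴
I = 8.294×10^6 mm⁴ = 8.294×10^-6 m⁴
Effective length L_e = K·L = 0.5 × 7.15 = 3.575 m
P_cr = π²EI / L_e² = π² × 110×10⁹ × 8.294×10^-6 / 3.575² = 7.045×10^5 N

P_cr ≈ 705 kN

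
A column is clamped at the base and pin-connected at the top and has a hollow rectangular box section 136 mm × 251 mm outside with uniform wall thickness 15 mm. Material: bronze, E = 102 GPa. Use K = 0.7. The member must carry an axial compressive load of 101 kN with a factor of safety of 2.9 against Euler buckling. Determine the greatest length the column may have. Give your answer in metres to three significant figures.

Inner dimensions: h_i = 251 − 2×15 = 221.0 mm, b_i = 136 − 2×15 = 106.0 mm
Weak-axis I_min = (h_o·b_o³ − h_i·b_i³)/12 with b_o = 136, b_i = 106.0 mm (shorter outer/inner sides).
I_min = (251×136³ − 221.0×106.0³)/12 = 3.068×10^7 mm⁴
I = 3.068×10^-5 m⁴
Required critical load P_cr = n·P = 2.9 × 101 = 292.9 kN = 2.929×10^5 N
From P_cr = π²EI/(K·L)²:  L = (1/K)·√(π²EI/P_cr) = (1/0.7)·√(π²×1.02×10^11×3.068×10^-5/2.929×10^5)
L = 14.7 m

L_max ≈ 14.7 m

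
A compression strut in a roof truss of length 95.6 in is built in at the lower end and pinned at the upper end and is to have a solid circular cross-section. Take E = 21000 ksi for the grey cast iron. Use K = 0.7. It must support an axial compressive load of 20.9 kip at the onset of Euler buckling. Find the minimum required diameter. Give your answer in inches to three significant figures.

L_e = K·L = 0.7 × 95.6 = 66.92 in
Required I = P_cr·L_e²/(π²E) = 2.090×10^4 × 66.92² / (π² × 2.10×10^7) = 0.4516 in⁴
Solid circle: I = πd⁴/64  ⇒  d = (64I/π)^(1/4) = (64×0.4516/π)^(1/4) = 1.74 in

d ≈ 1.74 in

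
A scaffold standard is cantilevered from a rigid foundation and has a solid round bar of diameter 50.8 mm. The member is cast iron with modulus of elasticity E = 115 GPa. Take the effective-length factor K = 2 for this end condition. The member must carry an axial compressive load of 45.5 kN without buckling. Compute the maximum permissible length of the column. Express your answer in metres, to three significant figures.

I = πd⁴/64 = π×50.8⁴/64 = 3.269×10^5 mm⁴
I = 3.269×10^-7 m⁴
At the buckling limit P_cr = P = 4.550×10^4 N
From P_cr = π²EI/(K·L)²:  L = (1/K)·√(π²EI/P_cr) = (1/2)·√(π²×1.15×10^11×3.269×10^-7/4.550×10^4)
L = 1.43 m

L_max ≈ 1.43 m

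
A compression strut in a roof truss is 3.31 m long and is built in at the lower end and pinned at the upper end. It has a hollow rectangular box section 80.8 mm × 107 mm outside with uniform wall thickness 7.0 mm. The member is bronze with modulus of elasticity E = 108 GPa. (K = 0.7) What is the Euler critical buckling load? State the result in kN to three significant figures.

Inner dimensions: h_i = 107 − 2×7.0 = 93.00 mm, b_i = 80.8 − 2×7.0 = 66.80 mm
Weak-axis I_min = (h_o·b_o³ − h_i·b_i³)/12 with b_o = 80.8, b_i = 66.80 mm (shorter outer/inner sides).
I_min = (107×80.8³ − 93.00×66.80³)/12 = 2.394×10^6 mm⁴
I = 2.394×10^6 mm⁴ = 2.394×10^-6 m⁴
Effective length L_e = K·L = 0.7 × 3.31 = 2.317 m
P_cr = π²EI / L_e² = π² × 108×10⁹ × 2.394×10^-6 / 2.317² = 4.752×10^5 N

P_cr ≈ 475 kN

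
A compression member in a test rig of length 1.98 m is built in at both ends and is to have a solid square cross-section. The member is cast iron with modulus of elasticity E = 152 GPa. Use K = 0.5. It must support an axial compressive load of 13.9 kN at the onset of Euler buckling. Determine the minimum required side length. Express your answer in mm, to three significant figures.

L_e = K·L = 0.5 × 1.98 = 0.9900 m
Required I = P_cr·L_e²/(π²E) = 1.390×10^4 × 0.9900² / (π² × 1.52×10^11) = 9.081×10^-9 m⁴
I_req = 9.081×10^3 mm⁴
Solid square: I = a⁴/12  ⇒  a = (12I)^(1/4) = (12×9.081×10^3)^(1/4) = 18.2 mm

a ≈ 18.2 mm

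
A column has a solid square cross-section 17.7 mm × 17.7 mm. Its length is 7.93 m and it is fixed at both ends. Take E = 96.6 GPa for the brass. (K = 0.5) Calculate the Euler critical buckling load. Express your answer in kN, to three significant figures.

P_cr ≈ 0.496 kN

I = a⁴/12 = 17.7⁴/12 = 8.179×10^3 mm⁴
I = 8.179×10^3 mm⁴ = 8.179×10^-9 m⁴
Effective length L_e = K·L = 0.5 × 7.93 = 3.965 m
P_cr = π²EI / L_e² = π² × 96.6×10⁹ × 8.179×10^-9 / 3.965² = 496.0 N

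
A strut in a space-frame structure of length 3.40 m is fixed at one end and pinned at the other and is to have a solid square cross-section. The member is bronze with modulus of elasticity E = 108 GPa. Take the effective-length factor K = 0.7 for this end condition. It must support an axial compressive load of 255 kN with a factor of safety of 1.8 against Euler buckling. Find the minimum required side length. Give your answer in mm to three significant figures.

a ≈ 73.6 mm

Required P_cr = n·P = 1.8 × 255 = 459.0 kN
L_e = K·L = 0.7 × 3.40 = 2.380 m
Required I = P_cr·L_e²/(π²E) = 4.590×10^5 × 2.380² / (π² × 1.08×10^11) = 2.439×10^-6 m⁴
I_req = 2.439×10^6 mm⁴
Solid square: I = a⁴/12  ⇒  a = (12I)^(1/4) = (12×2.439×10^6)^(1/4) = 73.6 mm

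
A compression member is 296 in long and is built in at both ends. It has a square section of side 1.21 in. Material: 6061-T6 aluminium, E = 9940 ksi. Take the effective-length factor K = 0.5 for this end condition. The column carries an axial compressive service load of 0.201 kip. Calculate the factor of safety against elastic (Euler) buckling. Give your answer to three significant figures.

I = a⁴/12 = 1.21⁴/12 = 0.1786 in⁴
Effective length L_e = K·L = 0.5 × 296 = 148.0 in
P_cr = π²EI / L_e² = π² × 9940×10³ × 0.1786 / 148.0² = 800.1 lb
Factor of safety n = P_cr / P = 0.80006 / 0.201 = 3.98

n ≈ 3.98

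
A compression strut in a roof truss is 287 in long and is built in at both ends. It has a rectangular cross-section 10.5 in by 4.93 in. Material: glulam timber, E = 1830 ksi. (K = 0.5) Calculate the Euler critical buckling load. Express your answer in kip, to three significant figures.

P_cr ≈ 92.0 kip

Buckling occurs about the weak axis: I_min = h·b³/12 with b = 4.93 in (the shorter side).
I_min = 10.5×4.93³/12 = 104.8 in⁴
Effective length L_e = K·L = 0.5 × 287 = 143.5 in
P_cr = π²EI / L_e² = π² × 1830×10³ × 104.8 / 143.5² = 9.196×10^4 lb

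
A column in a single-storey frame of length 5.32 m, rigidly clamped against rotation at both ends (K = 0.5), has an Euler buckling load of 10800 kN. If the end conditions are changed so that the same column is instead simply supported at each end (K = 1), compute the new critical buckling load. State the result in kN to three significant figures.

P_cr ∝ 1/K², so P_cr,new = P_cr,old × (K_old/K_new)² = 10800 × (0.5/1)²
= 10800 × 0.2500 = 2700 kN

P_cr ≈ 2700 kN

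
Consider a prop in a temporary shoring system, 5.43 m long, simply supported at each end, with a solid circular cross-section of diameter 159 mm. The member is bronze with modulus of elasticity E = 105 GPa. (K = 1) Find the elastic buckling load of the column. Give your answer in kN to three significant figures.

I = πd⁴/64 = π×159⁴/64 = 3.137×10^7 mm⁴
I = 3.137×10^7 mm⁴ = 3.137×10^-5 m⁴
Effective length L_e = K·L = 1 × 5.43 = 5.430 m
P_cr = π²EI / L_e² = π² × 105×10⁹ × 3.137×10^-5 / 5.430² = 1.103×10^6 N

P_cr ≈ 1100 kN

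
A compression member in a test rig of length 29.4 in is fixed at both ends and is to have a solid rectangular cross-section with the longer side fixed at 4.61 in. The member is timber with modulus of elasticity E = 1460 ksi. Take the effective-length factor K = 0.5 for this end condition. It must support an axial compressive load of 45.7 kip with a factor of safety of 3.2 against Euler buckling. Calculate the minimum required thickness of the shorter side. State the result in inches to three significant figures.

b ≈ 1.79 in

Required P_cr = n·P = 3.2 × 45.7 = 146.2 kip
L_e = K·L = 0.5 × 29.4 = 14.70 in
Required I = P_cr·L_e²/(π²E) = 1.462×10^5 × 14.70² / (π² × 1.46×10^6) = 2.193 in⁴
Rectangle, weak axis: I_min = h·b³/12 with h = 4.61 in fixed  ⇒  b = (12I/h)^(1/3) = 1.79 in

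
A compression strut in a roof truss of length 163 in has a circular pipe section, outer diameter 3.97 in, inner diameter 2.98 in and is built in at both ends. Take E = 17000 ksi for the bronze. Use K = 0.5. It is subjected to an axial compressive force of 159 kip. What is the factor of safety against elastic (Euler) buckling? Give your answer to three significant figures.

d_o = 3.97 in, d_i = 2.98 in
I = π(d_o⁴ − d_i⁴)/64 = π(3.97⁴ − 2.980⁴)/64 = 8.322 in⁴
Effective length L_e = K·L = 0.5 × 163 = 81.50 in
P_cr = π²EI / L_e² = π² × 17000×10³ × 8.322 / 81.50² = 2.102×10^5 lb
Factor of safety n = P_cr / P = 210.23 / 159 = 1.32

n ≈ 1.32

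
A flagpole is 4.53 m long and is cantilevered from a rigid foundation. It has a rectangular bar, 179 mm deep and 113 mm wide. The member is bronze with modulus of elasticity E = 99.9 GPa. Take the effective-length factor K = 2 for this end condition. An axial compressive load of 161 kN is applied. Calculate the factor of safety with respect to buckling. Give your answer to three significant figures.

Buckling occurs about the weak axis: I_min = h·b³/12 with b = 113 mm (the shorter side).
I_min = 179×113³/12 = 2.152×10^7 mm⁴
I = 2.152×10^7 mm⁴ = 2.152×10^-5 m⁴
Effective length L_e = K·L = 2 × 4.53 = 9.060 m
P_cr = π²EI / L_e² = π² × 99.9×10⁹ × 2.152×10^-5 / 9.060² = 2.585×10^5 N
Factor of safety n = P_cr / P = 258.53 / 161 = 1.61

n ≈ 1.61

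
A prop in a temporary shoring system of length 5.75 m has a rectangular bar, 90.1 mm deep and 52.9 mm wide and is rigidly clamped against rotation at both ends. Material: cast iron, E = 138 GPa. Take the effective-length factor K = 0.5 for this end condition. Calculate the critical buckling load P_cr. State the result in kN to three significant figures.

P_cr ≈ 183 kN

Buckling occurs about the weak axis: I_min = h·b³/12 with b = 52.9 mm (the shorter side).
I_min = 90.1×52.9³/12 = 1.112×10^6 mm⁴
I = 1.112×10^6 mm⁴ = 1.112×10^-6 m⁴
Effective length L_e = K·L = 0.5 × 5.75 = 2.875 m
P_cr = π²EI / L_e² = π² × 138×10⁹ × 1.112×10^-6 / 2.875² = 1.832×10^5 N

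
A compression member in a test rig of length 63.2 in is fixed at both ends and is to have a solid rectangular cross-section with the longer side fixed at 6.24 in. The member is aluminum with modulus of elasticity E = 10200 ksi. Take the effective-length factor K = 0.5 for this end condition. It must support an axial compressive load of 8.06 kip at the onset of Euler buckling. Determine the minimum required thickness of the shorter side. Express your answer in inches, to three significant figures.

L_e = K·L = 0.5 × 63.2 = 31.60 in
Required I = P_cr·L_e²/(π²E) = 8.060×10^3 × 31.60² / (π² × 1.02×10^7) = 7.995×10^-2 in⁴
Rectangle, weak axis: I_min = h·b³/12 with h = 6.24 in fixed  ⇒  b = (12I/h)^(1/3) = 0.536 in

b ≈ 0.536 in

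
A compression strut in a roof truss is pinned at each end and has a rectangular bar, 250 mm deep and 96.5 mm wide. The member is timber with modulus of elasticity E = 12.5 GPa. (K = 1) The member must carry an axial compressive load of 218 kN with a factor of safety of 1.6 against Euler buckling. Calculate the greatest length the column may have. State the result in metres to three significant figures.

Buckling occurs about the weak axis: I_min = h·b³/12 with b = 96.5 mm (the shorter side).
I_min = 250×96.5³/12 = 1.872×10^7 mm⁴
I = 1.872×10^-5 m⁴
Required critical load P_cr = n·P = 1.6 × 218 = 348.8 kN = 3.488×10^5 N
From P_cr = π²EI/(K·L)²:  L = (1/K)·√(π²EI/P_cr) = (1/1)·√(π²×1.25×10^10×1.872×10^-5/3.488×10^5)
L = 2.57 m

L_max ≈ 2.57 m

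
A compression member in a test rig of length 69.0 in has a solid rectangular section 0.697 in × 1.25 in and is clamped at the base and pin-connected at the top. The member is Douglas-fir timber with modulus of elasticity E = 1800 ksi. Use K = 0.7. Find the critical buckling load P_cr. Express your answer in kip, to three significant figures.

Buckling occurs about the weak axis: I_min = h·b³/12 with b = 0.697 in (the shorter side).
I_min = 1.25×0.697³/12 = 3.527×10^-2 in⁴
Effective length L_e = K·L = 0.7 × 69.0 = 48.30 in
P_cr = π²EI / L_e² = π² × 1800×10³ × 3.527×10^-2 / 48.30² = 268.6 lb

P_cr ≈ 0.269 kip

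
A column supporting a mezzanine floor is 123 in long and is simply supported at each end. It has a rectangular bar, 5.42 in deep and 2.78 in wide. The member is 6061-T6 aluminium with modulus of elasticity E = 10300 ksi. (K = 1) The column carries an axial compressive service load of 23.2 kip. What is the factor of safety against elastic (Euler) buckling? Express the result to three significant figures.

n ≈ 2.81

Buckling occurs about the weak axis: I_min = h·b³/12 with b = 2.78 in (the shorter side).
I_min = 5.42×2.78³/12 = 9.704 in⁴
Effective length L_e = K·L = 1 × 123 = 123.0 in
P_cr = π²EI / L_e² = π² × 10300×10³ × 9.704 / 123.0² = 6.520×10^4 lb
Factor of safety n = P_cr / P = 65.205 / 23.2 = 2.81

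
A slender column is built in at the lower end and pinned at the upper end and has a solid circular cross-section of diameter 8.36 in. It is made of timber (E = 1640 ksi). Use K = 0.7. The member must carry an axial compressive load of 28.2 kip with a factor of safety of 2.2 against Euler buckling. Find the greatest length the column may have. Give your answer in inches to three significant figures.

L_max ≈ 357 in

I = πd⁴/64 = π×8.36⁴/64 = 239.8 in⁴
Required critical load P_cr = n·P = 2.2 × 28.2 = 62.04 kip = 6.204×10^4 lb
From P_cr = π²EI/(K·L)²:  L = (1/K)·√(π²EI/P_cr) = (1/0.7)·√(π²×1.64×10^6×239.8/6.204×10^4)
L = 357 in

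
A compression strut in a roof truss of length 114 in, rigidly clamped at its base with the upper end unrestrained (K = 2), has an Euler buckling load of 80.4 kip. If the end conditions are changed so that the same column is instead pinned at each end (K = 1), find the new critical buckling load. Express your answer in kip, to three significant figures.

P_cr ≈ 322 kip

P_cr ∝ 1/K², so P_cr,new = P_cr,old × (K_old/K_new)² = 80.4 × (2/1)²
= 80.4 × 4.000 = 322 kip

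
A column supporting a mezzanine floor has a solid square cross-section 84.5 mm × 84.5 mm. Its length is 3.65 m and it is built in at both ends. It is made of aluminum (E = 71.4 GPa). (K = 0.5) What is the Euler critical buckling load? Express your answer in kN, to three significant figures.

I = a⁴/12 = 84.5⁴/12 = 4.249×10^6 mm⁴
I = 4.249×10^6 mm⁴ = 4.249×10^-6 m⁴
Effective length L_e = K·L = 0.5 × 3.65 = 1.825 m
P_cr = π²EI / L_e² = π² × 71.4×10⁹ × 4.249×10^-6 / 1.825² = 8.989×10^5 N

P_cr ≈ 899 kN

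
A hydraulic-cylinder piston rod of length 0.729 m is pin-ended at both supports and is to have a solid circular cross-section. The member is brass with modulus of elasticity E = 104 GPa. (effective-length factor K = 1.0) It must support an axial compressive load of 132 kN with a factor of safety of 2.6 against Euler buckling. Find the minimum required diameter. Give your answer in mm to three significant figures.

d ≈ 43.6 mm

Required P_cr = n·P = 2.6 × 132 = 343.2 kN
L_e = K·L = 1 × 0.729 = 0.7290 m
Required I = P_cr·L_e²/(π²E) = 3.432×10^5 × 0.7290² / (π² × 1.04×10^11) = 1.777×10^-7 m⁴
I_req = 1.777×10^5 mm⁴
Solid circle: I = πd⁴/64  ⇒  d = (64I/π)^(1/4) = (64×1.777×10^5/π)^(1/4) = 43.6 mm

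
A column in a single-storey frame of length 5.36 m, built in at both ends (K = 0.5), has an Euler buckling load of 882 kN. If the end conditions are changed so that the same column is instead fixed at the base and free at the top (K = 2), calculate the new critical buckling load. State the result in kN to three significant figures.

P_cr ≈ 55.1 kN

P_cr ∝ 1/K², so P_cr,new = P_cr,old × (K_old/K_new)² = 882 × (0.5/2)²
= 882 × 0.06250 = 55.1 kN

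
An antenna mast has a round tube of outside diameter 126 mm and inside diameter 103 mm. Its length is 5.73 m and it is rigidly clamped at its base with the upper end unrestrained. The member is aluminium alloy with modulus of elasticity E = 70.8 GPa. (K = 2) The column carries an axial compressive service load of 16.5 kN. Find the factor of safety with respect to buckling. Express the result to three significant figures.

d_o = 126 mm, d_i = 103 mm
I = π(d_o⁴ − d_i⁴)/64 = π(126⁴ − 103.0⁴)/64 = 6.848×10^6 mm⁴
I = 6.848×10^6 mm⁴ = 6.848×10^-6 m⁴
Effective length L_e = K·L = 2 × 5.73 = 11.46 m
P_cr = π²EI / L_e² = π² × 70.8×10⁹ × 6.848×10^-6 / 11.46² = 3.643×10^4 N
Factor of safety n = P_cr / P = 36.433 / 16.5 = 2.21

n ≈ 2.21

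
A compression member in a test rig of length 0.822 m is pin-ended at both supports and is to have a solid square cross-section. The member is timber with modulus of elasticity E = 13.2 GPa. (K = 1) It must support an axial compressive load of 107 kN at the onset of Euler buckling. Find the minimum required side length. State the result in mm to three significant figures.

L_e = K·L = 1 × 0.822 = 0.8220 m
Required I = P_cr·L_e²/(π²E) = 1.070×10^5 × 0.8220² / (π² × 1.32×10^10) = 5.549×10^-7 m⁴
I_req = 5.549×10^5 mm⁴
Solid square: I = a⁴/12  ⇒  a = (12I)^(1/4) = (12×5.549×10^5)^(1/4) = 50.8 mm

a ≈ 50.8 mm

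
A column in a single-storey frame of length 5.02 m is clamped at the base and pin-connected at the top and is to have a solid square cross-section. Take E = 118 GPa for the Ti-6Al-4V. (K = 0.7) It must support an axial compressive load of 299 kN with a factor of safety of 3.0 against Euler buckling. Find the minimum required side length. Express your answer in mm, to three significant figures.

Required P_cr = n·P = 3.0 × 299 = 897.0 kN
L_e = K·L = 0.7 × 5.02 = 3.514 m
Required I = P_cr·L_e²/(π²E) = 8.970×10^5 × 3.514² / (π² × 1.18×10^11) = 9.511×10^-6 m⁴
I_req = 9.511×10^6 mm⁴
Solid square: I = a⁴/12  ⇒  a = (12I)^(1/4) = (12×9.511×10^6)^(1/4) = 103 mm

a ≈ 103 mm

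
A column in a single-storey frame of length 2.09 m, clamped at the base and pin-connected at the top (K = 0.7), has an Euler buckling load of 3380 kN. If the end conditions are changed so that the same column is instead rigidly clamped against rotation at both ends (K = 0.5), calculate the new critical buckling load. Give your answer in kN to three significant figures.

P_cr ∝ 1/K², so P_cr,new = P_cr,old × (K_old/K_new)² = 3380 × (0.7/0.5)²
= 3380 × 1.960 = 6620 kN

P_cr ≈ 6620 kN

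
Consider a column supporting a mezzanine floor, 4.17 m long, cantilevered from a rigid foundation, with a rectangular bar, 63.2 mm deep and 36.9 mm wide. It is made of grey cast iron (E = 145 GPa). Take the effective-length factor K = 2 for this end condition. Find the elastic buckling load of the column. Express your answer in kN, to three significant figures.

P_cr ≈ 5.44 kN

Buckling occurs about the weak axis: I_min = h·b³/12 with b = 36.9 mm (the shorter side).
I_min = 63.2×36.9³/12 = 2.646×10^5 mm⁴
I = 2.646×10^5 mm⁴ = 2.646×10^-7 m⁴
Effective length L_e = K·L = 2 × 4.17 = 8.340 m
P_cr = π²EI / L_e² = π² × 145×10⁹ × 2.646×10^-7 / 8.340² = 5.444×10^3 N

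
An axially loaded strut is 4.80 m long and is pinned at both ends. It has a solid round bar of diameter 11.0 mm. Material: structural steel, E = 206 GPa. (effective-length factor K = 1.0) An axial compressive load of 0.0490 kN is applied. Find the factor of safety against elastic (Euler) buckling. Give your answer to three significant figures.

I = πd⁴/64 = π×11.0⁴/64 = 718.7 mm⁴
I = 718.7 mm⁴ = 7.187×10^-10 m⁴
Effective length L_e = K·L = 1 × 4.80 = 4.800 m
P_cr = π²EI / L_e² = π² × 206×10⁹ × 7.187×10^-10 / 4.800² = 63.42 N
Factor of safety n = P_cr / P = 0.063420 / 0.0490 = 1.29

n ≈ 1.29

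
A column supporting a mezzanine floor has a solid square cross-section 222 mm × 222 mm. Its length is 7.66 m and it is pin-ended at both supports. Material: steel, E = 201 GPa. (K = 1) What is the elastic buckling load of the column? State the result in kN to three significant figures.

P_cr ≈ 6840 kN

I = a⁴/12 = 222⁴/12 = 2.024×10^8 mm⁴
I = 2.024×10^8 mm⁴ = 2.024×10^-4 m⁴
Effective length L_e = K·L = 1 × 7.66 = 7.660 m
P_cr = π²EI / L_e² = π² × 201×10⁹ × 2.024×10^-4 / 7.660² = 6.843×10^6 N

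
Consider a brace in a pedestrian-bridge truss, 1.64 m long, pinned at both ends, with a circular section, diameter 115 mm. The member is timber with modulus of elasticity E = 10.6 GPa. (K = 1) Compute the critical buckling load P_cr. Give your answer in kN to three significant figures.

I = πd⁴/64 = π×115⁴/64 = 8.585×10^6 mm⁴
I = 8.585×10^6 mm⁴ = 8.585×10^-6 m⁴
Effective length L_e = K·L = 1 × 1.64 = 1.640 m
P_cr = π²EI / L_e² = π² × 10.6×10⁹ × 8.585×10^-6 / 1.640² = 3.339×10^5 N

P_cr ≈ 334 kN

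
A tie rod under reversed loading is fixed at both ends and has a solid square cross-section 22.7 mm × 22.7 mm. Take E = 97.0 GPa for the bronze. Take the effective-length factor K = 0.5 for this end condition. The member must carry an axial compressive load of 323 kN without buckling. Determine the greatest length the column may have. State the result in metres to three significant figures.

L_max ≈ 0.512 m

I = a⁴/12 = 22.7⁴/12 = 2.213×10^4 mm⁴
I = 2.213×10^-8 m⁴
At the buckling limit P_cr = P = 3.230×10^5 N
From P_cr = π²EI/(K·L)²:  L = (1/K)·√(π²EI/P_cr) = (1/0.5)·√(π²×9.70×10^10×2.213×10^-8/3.230×10^5)
L = 0.512 m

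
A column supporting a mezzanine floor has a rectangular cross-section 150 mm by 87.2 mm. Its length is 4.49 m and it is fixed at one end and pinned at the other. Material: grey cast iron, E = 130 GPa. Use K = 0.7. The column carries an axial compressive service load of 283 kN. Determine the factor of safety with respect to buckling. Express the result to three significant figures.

n ≈ 3.80

Buckling occurs about the weak axis: I_min = h·b³/12 with b = 87.2 mm (the shorter side).
I_min = 150×87.2³/12 = 8.288×10^6 mm⁴
I = 8.288×10^6 mm⁴ = 8.288×10^-6 m⁴
Effective length L_e = K·L = 0.7 × 4.49 = 3.143 m
P_cr = π²EI / L_e² = π² × 130×10⁹ × 8.288×10^-6 / 3.143² = 1.076×10^6 N
Factor of safety n = P_cr / P = 1076.5 / 283 = 3.80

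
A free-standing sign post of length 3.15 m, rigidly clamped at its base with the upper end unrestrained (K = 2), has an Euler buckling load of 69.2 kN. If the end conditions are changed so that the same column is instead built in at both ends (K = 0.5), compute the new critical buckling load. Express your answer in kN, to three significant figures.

P_cr ≈ 1110 kN

P_cr ∝ 1/K², so P_cr,new = P_cr,old × (K_old/K_new)² = 69.2 × (2/0.5)²
= 69.2 × 16.00 = 1110 kN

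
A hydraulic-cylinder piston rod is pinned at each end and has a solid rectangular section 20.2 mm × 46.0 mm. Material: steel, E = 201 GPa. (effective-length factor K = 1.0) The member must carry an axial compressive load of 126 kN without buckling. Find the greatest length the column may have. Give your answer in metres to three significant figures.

L_max ≈ 0.705 m

Buckling occurs about the weak axis: I_min = h·b³/12 with b = 20.2 mm (the shorter side).
I_min = 46.0×20.2³/12 = 3.160×10^4 mm⁴
I = 3.160×10^-8 m⁴
At the buckling limit P_cr = P = 1.260×10^5 N
From P_cr = π²EI/(K·L)²:  L = (1/K)·√(π²EI/P_cr) = (1/1)·√(π²×2.01×10^11×3.160×10^-8/1.260×10^5)
L = 0.705 m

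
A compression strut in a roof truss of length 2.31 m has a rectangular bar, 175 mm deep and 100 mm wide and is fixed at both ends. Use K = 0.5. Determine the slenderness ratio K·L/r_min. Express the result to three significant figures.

λ ≈ 40.0

Buckling occurs about the weak axis: I_min = h·b³/12 with b = 100 mm (the shorter side).
I_min = 175×100³/12 = 1.458×10^7 mm⁴
A = 1.750×10^4 mm²;  r_min = √(I/A) = √(1.458×10^7/1.750×10^4) = 28.87 mm
L_e = K·L = 0.5 × 2.31 m = 1.155 m = 1155.0 mm
λ = L_e / r_min = 1155.0 / 28.87 = 40.0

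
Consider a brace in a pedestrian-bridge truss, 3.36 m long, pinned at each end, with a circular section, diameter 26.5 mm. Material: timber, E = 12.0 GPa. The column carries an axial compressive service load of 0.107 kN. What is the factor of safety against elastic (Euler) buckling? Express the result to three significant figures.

n ≈ 2.37

I = πd⁴/64 = π×26.5⁴/64 = 2.421×10^4 mm⁴
I = 2.421×10^4 mm⁴ = 2.421×10^-8 m⁴
Effective length L_e = K·L = 1 × 3.36 = 3.360 m
P_cr = π²EI / L_e² = π² × 12.0×10⁹ × 2.421×10^-8 / 3.360² = 254.0 N
Factor of safety n = P_cr / P = 0.25395 / 0.107 = 2.37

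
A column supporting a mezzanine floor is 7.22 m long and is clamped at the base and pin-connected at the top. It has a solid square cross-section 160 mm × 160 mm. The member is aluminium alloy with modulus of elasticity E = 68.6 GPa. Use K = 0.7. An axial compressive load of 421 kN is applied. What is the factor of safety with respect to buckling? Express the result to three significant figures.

I = a⁴/12 = 160⁴/12 = 5.461×10^7 mm⁴
I = 5.461×10^7 mm⁴ = 5.461×10^-5 m⁴
Effective length L_e = K·L = 0.7 × 7.22 = 5.054 m
P_cr = π²EI / L_e² = π² × 68.6×10⁹ × 5.461×10^-5 / 5.054² = 1.448×10^6 N
Factor of safety n = P_cr / P = 1447.6 / 421 = 3.44

n ≈ 3.44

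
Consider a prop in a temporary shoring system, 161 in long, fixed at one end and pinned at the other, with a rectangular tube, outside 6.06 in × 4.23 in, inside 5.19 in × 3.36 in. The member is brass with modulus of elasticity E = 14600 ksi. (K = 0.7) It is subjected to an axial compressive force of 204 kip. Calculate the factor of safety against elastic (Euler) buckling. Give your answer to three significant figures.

Weak-axis I_min = (h_o·b_o³ − h_i·b_i³)/12 with b_o = 4.23, b_i = 3.360 in (shorter outer/inner sides).
I_min = (6.06×4.23³ − 5.190×3.360³)/12 = 21.82 in⁴
Effective length L_e = K·L = 0.7 × 161 = 112.7 in
P_cr = π²EI / L_e² = π² × 14600×10³ × 21.82 / 112.7² = 2.475×10^5 lb
Factor of safety n = P_cr / P = 247.50 / 204 = 1.21

n ≈ 1.21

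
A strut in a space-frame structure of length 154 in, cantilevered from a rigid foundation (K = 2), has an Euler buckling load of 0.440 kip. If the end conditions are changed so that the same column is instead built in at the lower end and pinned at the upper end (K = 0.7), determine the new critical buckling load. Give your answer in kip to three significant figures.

P_cr ≈ 3.59 kip

P_cr ∝ 1/K², so P_cr,new = P_cr,old × (K_old/K_new)² = 0.440 × (2/0.7)²
= 0.440 × 8.163 = 3.59 kip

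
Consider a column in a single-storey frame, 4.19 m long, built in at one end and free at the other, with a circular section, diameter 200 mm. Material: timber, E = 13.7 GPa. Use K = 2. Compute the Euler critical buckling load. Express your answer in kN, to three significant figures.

I = πd⁴/64 = π×200⁴/64 = 7.854×10^7 mm⁴
I = 7.854×10^7 mm⁴ = 7.854×10^-5 m⁴
Effective length L_e = K·L = 2 × 4.19 = 8.380 m
P_cr = π²EI / L_e² = π² × 13.7×10⁹ × 7.854×10^-5 / 8.380² = 1.512×10^5 N

P_cr ≈ 151 kN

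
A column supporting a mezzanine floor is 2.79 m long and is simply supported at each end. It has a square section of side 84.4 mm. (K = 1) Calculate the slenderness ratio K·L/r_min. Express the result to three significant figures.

I = a⁴/12 = 84.4⁴/12 = 4.229×10^6 mm⁴
A = 7.123×10^3 mm²;  r_min = √(I/A) = √(4.229×10^6/7.123×10^3) = 24.36 mm
L_e = K·L = 1 × 2.79 m = 2.790 m = 2790.0 mm
λ = L_e / r_min = 2790.0 / 24.36 = 115

λ ≈ 115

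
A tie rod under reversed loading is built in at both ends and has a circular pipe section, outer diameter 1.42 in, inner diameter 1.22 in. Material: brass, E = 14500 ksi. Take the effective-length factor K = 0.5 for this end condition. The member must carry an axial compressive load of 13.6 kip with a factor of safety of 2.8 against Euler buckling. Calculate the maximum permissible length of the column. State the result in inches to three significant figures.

L_max ≈ 37.0 in

d_o = 1.42 in, d_i = 1.22 in
I = π(d_o⁴ − d_i⁴)/64 = π(1.42⁴ − 1.220⁴)/64 = 9.084×10^-2 in⁴
Required critical load P_cr = n·P = 2.8 × 13.6 = 38.08 kip = 3.808×10^4 lb
From P_cr = π²EI/(K·L)²:  L = (1/K)·√(π²EI/P_cr) = (1/0.5)·√(π²×1.45×10^7×9.084×10^-2/3.808×10^4)
L = 37.0 in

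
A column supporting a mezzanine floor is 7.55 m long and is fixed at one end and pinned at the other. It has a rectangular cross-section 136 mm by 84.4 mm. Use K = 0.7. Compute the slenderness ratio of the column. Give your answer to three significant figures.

λ ≈ 217

For a rectangle r_min = b/√12 = 84.4/√12 = 24.36 mm
L_e = K·L = 0.7 × 7.55 m = 5.285 m = 5285.0 mm
λ = L_e / r_min = 5285.0 / 24.36 = 217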